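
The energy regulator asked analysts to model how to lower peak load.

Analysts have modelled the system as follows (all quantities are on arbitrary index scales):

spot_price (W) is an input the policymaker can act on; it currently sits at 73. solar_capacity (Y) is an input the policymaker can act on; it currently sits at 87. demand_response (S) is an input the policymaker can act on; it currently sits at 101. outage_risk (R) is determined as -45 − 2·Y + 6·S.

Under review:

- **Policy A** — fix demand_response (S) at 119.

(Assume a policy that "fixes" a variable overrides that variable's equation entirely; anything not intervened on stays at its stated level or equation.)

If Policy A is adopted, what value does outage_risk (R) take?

Policy A (S := 119):
  Y = 87
  S = 119
  R = -45 − 2·87 + 6·119 = 495

495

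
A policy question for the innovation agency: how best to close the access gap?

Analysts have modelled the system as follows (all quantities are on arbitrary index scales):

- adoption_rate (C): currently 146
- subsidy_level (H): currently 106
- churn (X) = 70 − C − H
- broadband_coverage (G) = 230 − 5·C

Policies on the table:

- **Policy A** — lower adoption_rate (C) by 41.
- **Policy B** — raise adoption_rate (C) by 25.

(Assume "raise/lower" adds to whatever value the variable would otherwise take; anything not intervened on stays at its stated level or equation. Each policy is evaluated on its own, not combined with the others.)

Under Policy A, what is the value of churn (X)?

-141

Policy A (C − 41):
  C = 146 − 41 = 105
  H = 106
  X = 70 − 105 − 106 = -141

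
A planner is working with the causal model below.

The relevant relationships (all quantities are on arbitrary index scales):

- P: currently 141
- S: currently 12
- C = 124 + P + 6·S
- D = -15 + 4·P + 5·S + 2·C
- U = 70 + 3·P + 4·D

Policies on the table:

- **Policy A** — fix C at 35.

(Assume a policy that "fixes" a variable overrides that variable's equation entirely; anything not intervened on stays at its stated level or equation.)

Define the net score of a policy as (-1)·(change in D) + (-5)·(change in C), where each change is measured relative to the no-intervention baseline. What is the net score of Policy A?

2114

Baseline:
  P = 141
  S = 12
  C = 124 + 141 + 6·12 = 337
  D = -15 + 4·141 + 5·12 + 2·337 = 1283
Policy A (C := 35):
  P = 141
  S = 12
  C = 35
  D = -15 + 4·141 + 5·12 + 2·35 = 679
ΔD = 679 − 1283 = -604; ΔC = 35 − 337 = -302
Score = (-1)·(-604) + (-5)·(-302) = 2114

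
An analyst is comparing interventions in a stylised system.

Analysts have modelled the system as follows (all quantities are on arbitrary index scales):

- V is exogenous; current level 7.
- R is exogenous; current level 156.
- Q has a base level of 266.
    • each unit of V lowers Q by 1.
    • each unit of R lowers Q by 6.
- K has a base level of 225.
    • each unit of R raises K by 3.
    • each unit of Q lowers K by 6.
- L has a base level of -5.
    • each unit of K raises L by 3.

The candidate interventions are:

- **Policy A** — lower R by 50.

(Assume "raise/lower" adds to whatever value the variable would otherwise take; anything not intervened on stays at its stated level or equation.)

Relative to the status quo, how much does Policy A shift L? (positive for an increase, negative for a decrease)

-5850

Baseline:
  V = 7
  R = 156
  Q = 266 − 7 − 6·156 = -677
  K = 225 + 3·156 − 6·(-677) = 4755
  L = -5 + 3·4755 = 14260
Policy A (R − 50):
  V = 7
  R = 156 − 50 = 106
  Q = 266 − 7 − 6·106 = -377
  K = 225 + 3·106 − 6·(-377) = 2805
  L = -5 + 3·2805 = 8410
Change in L: 8410 − 14260 = -5850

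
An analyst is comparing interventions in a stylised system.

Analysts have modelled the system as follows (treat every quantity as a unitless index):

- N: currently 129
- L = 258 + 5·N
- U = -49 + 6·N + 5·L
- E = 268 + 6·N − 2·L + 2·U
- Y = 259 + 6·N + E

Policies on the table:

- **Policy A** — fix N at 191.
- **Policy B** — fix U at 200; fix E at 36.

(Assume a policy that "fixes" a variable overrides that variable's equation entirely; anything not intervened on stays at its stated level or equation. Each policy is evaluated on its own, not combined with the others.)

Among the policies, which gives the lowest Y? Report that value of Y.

1069

Policy A (N := 191):
  N = 191
  L = 258 + 5·191 = 1213
  U = -49 + 6·191 + 5·1213 = 7162
  E = 268 + 6·191 − 2·1213 + 2·7162 = 13312
  Y = 259 + 6·191 + 13312 = 14717
Policy B (U := 200, E := 36):
  N = 129
  L = 258 + 5·129 = 903
  U = 200
  E = 36
  Y = 259 + 6·129 + 36 = 1069
Comparing — Policy A: Y=14717, Policy B: Y=1069. Lowest is 1069 (Policy B).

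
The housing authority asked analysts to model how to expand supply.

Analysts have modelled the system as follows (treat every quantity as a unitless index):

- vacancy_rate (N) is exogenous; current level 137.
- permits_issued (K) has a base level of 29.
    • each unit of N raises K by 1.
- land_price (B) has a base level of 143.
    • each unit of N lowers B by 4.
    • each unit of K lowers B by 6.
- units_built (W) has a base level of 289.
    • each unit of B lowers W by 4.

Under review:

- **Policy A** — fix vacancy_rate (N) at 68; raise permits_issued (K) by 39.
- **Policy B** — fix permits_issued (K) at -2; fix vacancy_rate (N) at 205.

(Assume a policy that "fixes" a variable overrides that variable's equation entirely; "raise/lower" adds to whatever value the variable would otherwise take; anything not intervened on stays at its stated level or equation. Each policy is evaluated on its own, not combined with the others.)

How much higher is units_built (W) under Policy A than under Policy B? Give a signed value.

Policy A (N := 68, K + 39):
  N = 68
  K = 29 + 68 (+39 from intervention) = 136
  B = 143 − 4·68 − 6·136 = -945
  W = 289 − 4·(-945) = 4069
Policy B (K := -2, N := 205):
  N = 205
  K = -2
  B = 143 − 4·205 − 6·(-2) = -665
  W = 289 − 4·(-665) = 2949
W: 4069 − 2949 = 1120

1120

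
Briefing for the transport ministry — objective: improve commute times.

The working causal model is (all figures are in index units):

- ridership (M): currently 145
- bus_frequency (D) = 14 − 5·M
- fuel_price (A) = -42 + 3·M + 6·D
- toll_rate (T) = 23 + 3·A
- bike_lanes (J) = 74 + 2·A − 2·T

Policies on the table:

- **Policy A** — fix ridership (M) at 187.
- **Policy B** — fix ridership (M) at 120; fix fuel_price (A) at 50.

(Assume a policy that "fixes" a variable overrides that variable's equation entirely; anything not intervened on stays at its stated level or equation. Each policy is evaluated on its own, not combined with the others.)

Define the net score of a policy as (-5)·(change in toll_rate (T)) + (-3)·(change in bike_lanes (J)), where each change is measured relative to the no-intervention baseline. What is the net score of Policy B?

-11769

Baseline:
  M = 145
  D = 14 − 5·145 = -711
  A = -42 + 3·145 + 6·(-711) = -3873
  T = 23 + 3·(-3873) = -11596
  J = 74 + 2·(-3873) − 2·(-11596) = 15520
Policy B (M := 120, A := 50):
  M = 120
  D = 14 − 5·120 = -586
  A = 50
  T = 23 + 3·50 = 173
  J = 74 + 2·50 − 2·173 = -172
ΔT = 173 − (-11596) = 11769; ΔJ = -172 − 15520 = -15692
Score = (-5)·11769 + (-3)·(-15692) = -11769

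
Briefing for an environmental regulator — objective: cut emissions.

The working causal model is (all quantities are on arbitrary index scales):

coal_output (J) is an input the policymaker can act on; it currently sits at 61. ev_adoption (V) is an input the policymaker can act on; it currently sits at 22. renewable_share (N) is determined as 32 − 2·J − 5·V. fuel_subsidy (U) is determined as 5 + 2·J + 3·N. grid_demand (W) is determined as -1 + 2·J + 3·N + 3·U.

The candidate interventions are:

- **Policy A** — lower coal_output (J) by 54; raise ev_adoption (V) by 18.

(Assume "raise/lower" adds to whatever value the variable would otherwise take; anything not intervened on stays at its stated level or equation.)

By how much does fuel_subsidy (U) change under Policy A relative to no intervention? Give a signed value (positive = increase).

Baseline:
  J = 61
  V = 22
  N = 32 − 2·61 − 5·22 = -200
  U = 5 + 2·61 + 3·(-200) = -473
Policy A (J − 54, V + 18):
  J = 61 − 54 = 7
  V = 22 + 18 = 40
  N = 32 − 2·7 − 5·40 = -182
  U = 5 + 2·7 + 3·(-182) = -527
Change in U: -527 − (-473) = -54

-54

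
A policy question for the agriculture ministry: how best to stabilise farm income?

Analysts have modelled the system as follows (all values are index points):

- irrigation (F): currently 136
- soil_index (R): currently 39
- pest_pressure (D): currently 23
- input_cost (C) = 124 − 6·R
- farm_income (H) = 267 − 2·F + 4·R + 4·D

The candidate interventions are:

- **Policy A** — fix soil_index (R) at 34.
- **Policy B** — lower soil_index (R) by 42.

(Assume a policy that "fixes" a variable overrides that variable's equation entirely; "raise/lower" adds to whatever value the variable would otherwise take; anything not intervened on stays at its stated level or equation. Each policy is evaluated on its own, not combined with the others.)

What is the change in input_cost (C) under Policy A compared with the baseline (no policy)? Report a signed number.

Baseline:
  R = 39
  C = 124 − 6·39 = -110
Policy A (R := 34):
  R = 34
  C = 124 − 6·34 = -80
Change in C: -80 − (-110) = 30

30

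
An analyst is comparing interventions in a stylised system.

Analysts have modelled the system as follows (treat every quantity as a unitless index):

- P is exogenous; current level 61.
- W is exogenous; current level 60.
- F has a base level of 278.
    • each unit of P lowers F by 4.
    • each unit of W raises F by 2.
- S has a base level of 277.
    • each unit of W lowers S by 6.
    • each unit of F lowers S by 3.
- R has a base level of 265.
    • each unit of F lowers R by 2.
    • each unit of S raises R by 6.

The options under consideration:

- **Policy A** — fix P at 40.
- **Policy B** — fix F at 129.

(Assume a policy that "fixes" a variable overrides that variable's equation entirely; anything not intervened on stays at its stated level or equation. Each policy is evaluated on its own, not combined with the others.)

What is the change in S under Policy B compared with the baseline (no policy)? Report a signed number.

Baseline:
  P = 61
  W = 60
  F = 278 − 4·61 + 2·60 = 154
  S = 277 − 6·60 − 3·154 = -545
Policy B (F := 129):
  P = 61
  W = 60
  F = 129
  S = 277 − 6·60 − 3·129 = -470
Change in S: -470 − (-545) = 75

75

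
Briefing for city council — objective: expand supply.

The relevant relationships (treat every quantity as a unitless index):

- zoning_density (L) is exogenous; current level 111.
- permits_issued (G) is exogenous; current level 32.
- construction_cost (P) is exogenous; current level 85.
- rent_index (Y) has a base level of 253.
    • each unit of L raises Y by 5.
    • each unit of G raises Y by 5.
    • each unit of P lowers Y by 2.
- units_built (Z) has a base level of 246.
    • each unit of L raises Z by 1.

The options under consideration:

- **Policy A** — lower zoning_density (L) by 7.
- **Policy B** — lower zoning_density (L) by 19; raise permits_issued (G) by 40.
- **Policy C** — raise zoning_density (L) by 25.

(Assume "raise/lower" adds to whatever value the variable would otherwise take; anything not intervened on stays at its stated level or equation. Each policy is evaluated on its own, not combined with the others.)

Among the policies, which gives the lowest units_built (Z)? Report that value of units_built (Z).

Policy A (L − 7):
  L = 111 − 7 = 104
  Z = 246 + 104 = 350
Policy B (L − 19, G + 40):
  L = 111 − 19 = 92
  Z = 246 + 92 = 338
Policy C (L + 25):
  L = 111 + 25 = 136
  Z = 246 + 136 = 382
Comparing — Policy A: Z=350, Policy B: Z=338, Policy C: Z=382. Lowest is 338 (Policy B).

338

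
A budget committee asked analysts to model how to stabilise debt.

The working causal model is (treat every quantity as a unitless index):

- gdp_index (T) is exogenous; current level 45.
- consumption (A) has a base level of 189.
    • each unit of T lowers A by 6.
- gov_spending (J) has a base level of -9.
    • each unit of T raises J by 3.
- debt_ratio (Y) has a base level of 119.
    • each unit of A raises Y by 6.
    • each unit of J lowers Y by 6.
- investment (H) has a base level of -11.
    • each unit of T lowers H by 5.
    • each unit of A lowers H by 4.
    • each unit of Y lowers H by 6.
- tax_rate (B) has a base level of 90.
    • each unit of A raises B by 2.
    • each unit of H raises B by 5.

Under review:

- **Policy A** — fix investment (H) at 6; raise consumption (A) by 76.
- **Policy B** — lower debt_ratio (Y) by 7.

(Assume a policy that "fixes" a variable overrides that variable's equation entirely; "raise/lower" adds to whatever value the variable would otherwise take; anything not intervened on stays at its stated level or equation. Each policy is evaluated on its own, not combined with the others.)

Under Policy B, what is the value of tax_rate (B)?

34268

Policy B (Y − 7):
  T = 45
  A = 189 − 6·45 = -81
  J = -9 + 3·45 = 126
  Y = 119 + 6·(-81) − 6·126 (−7 from intervention) = -1130
  H = -11 − 5·45 − 4·(-81) − 6·(-1130) = 6868
  B = 90 + 2·(-81) + 5·6868 = 34268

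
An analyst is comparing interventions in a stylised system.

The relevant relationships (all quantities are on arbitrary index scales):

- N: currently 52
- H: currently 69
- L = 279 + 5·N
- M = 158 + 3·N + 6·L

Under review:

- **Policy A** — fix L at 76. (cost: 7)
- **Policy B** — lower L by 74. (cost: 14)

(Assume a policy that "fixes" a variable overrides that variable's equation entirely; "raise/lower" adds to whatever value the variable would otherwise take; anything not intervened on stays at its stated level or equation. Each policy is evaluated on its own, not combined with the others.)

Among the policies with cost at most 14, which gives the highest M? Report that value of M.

Policy A (L := 76):
  N = 52
  L = 76
  M = 158 + 3·52 + 6·76 = 770
Policy B (L − 74):
  N = 52
  L = 279 + 5·52 (−74 from intervention) = 465
  M = 158 + 3·52 + 6·465 = 3104
Comparing — Policy A: M=770, Policy B: M=3104. Highest is 3104 (Policy B).

3104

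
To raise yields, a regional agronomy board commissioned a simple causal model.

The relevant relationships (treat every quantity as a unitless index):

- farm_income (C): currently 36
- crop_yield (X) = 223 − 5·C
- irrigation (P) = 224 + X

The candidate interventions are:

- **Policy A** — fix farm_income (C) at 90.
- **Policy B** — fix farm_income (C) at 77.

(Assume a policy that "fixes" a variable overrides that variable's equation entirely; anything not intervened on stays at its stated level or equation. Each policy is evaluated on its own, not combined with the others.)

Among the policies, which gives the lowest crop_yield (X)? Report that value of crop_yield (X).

-227

Policy A (C := 90):
  C = 90
  X = 223 − 5·90 = -227
Policy B (C := 77):
  C = 77
  X = 223 − 5·77 = -162
Comparing — Policy A: X=-227, Policy B: X=-162. Lowest is -227 (Policy A).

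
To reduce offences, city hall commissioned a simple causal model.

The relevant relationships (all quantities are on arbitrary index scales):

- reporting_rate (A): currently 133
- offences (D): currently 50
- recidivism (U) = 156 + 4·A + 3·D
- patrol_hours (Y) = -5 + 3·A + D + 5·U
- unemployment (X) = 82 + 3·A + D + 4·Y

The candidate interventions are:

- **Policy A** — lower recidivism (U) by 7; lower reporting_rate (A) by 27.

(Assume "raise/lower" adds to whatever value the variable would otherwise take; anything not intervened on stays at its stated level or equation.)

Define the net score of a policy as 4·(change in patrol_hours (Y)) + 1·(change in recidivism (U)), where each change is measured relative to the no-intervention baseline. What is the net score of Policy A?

Baseline:
  A = 133
  D = 50
  U = 156 + 4·133 + 3·50 = 838
  Y = -5 + 3·133 + 50 + 5·838 = 4634
Policy A (U − 7, A − 27):
  A = 133 − 27 = 106
  D = 50
  U = 156 + 4·106 + 3·50 (−7 from intervention) = 723
  Y = -5 + 3·106 + 50 + 5·723 = 3978
ΔY = 3978 − 4634 = -656; ΔU = 723 − 838 = -115
Score = 4·(-656) + 1·(-115) = -2739

-2739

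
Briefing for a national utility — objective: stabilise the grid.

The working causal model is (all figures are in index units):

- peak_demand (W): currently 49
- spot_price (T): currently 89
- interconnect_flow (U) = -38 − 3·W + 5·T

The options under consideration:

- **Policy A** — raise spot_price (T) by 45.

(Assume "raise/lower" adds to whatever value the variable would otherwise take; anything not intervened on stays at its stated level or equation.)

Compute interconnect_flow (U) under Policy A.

Policy A (T + 45):
  W = 49
  T = 89 + 45 = 134
  U = -38 − 3·49 + 5·134 = 485

485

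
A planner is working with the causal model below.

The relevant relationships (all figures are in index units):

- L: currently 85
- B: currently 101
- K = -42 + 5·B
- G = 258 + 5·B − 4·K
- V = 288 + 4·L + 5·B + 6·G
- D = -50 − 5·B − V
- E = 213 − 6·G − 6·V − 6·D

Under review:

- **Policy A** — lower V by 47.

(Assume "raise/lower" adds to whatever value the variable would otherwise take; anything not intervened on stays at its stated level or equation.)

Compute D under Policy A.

4893

Policy A (V − 47):
  L = 85
  B = 101
  K = -42 + 5·101 = 463
  G = 258 + 5·101 − 4·463 = -1089
  V = 288 + 4·85 + 5·101 + 6·(-1089) (−47 from intervention) = -5448
  D = -50 − 5·101 − (-5448) = 4893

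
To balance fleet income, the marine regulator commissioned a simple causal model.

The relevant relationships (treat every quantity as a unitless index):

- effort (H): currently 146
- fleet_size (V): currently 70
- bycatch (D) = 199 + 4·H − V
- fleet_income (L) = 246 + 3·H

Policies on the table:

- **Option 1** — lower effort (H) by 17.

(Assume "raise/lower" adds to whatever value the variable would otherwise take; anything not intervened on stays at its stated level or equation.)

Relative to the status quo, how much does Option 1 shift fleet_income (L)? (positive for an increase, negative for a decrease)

-51

Baseline:
  H = 146
  L = 246 + 3·146 = 684
Option 1 (H − 17):
  H = 146 − 17 = 129
  L = 246 + 3·129 = 633
Change in L: 633 − 684 = -51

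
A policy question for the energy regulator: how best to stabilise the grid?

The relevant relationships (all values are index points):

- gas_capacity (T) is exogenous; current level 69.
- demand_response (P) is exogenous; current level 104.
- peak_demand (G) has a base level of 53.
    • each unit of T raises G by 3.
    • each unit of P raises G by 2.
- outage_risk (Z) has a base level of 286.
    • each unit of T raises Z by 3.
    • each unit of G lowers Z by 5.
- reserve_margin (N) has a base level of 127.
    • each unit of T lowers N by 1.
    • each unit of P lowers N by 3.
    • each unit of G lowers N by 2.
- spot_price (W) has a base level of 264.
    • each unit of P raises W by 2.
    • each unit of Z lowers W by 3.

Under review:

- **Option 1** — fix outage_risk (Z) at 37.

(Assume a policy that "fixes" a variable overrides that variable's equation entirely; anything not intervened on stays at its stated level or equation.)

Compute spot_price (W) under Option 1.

Option 1 (Z := 37):
  T = 69
  P = 104
  G = 53 + 3·69 + 2·104 = 468
  Z = 37
  W = 264 + 2·104 − 3·37 = 361

361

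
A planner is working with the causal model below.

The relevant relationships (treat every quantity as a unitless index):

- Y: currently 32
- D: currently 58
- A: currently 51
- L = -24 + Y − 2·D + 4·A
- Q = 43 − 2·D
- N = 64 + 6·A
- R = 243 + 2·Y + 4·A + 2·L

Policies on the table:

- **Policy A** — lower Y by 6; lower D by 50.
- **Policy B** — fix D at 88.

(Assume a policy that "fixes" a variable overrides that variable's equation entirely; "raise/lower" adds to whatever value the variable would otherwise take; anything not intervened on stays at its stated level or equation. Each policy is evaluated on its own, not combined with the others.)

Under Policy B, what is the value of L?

36

Policy B (D := 88):
  Y = 32
  D = 88
  A = 51
  L = -24 + 32 − 2·88 + 4·51 = 36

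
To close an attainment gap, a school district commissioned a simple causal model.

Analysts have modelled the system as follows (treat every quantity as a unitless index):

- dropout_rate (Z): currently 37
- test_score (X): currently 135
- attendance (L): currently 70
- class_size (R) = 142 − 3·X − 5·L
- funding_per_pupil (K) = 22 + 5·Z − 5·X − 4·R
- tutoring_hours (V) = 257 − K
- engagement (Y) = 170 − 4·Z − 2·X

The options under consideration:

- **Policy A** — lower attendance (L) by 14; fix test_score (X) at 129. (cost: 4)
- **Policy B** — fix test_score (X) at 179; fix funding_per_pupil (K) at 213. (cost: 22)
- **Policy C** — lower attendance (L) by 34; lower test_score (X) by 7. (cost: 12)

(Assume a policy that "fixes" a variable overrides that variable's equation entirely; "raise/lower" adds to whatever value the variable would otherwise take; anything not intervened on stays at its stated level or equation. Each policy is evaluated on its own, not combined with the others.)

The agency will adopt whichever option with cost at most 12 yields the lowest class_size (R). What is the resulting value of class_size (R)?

Policy A (L − 14, X := 129):
  X = 129
  L = 70 − 14 = 56
  R = 142 − 3·129 − 5·56 = -525
Policy C (L − 34, X − 7):
  X = 135 − 7 = 128
  L = 70 − 34 = 36
  R = 142 − 3·128 − 5·36 = -422
Comparing — Policy A: R=-525, Policy C: R=-422. Lowest is -525 (Policy A).

-525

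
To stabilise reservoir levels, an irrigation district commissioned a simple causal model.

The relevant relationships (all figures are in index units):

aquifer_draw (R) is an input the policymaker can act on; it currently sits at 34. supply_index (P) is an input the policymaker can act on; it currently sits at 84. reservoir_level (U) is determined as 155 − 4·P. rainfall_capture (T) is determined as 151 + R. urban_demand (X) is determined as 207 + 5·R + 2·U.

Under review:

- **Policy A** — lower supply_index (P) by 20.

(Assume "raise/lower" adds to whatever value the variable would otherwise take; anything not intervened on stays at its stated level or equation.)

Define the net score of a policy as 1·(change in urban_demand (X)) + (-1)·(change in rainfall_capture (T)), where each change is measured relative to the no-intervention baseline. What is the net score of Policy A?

Baseline:
  R = 34
  P = 84
  U = 155 − 4·84 = -181
  T = 151 + 34 = 185
  X = 207 + 5·34 + 2·(-181) = 15
Policy A (P − 20):
  R = 34
  P = 84 − 20 = 64
  U = 155 − 4·64 = -101
  T = 151 + 34 = 185
  X = 207 + 5·34 + 2·(-101) = 175
ΔX = 175 − 15 = 160; ΔT = 185 − 185 = 0
Score = 1·160 + (-1)·0 = 160

160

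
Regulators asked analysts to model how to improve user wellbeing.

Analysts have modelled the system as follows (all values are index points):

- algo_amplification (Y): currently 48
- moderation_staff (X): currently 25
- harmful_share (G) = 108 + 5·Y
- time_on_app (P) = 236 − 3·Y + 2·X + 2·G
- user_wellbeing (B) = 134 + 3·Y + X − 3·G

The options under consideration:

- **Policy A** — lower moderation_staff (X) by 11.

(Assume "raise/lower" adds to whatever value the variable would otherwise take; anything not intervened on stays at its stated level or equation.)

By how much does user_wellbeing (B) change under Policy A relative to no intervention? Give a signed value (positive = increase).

Baseline:
  Y = 48
  X = 25
  G = 108 + 5·48 = 348
  B = 134 + 3·48 + 25 − 3·348 = -741
Policy A (X − 11):
  Y = 48
  X = 25 − 11 = 14
  G = 108 + 5·48 = 348
  B = 134 + 3·48 + 14 − 3·348 = -752
Change in B: -752 − (-741) = -11

-11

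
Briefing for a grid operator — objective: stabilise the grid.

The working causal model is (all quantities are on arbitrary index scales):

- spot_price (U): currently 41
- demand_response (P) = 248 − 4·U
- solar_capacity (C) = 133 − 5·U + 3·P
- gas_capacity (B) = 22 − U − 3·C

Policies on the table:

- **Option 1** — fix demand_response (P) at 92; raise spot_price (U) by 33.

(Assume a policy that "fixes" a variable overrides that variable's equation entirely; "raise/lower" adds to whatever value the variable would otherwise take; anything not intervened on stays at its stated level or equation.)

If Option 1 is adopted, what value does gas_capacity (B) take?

-169

Option 1 (P := 92, U + 33):
  U = 41 + 33 = 74
  P = 92
  C = 133 − 5·74 + 3·92 = 39
  B = 22 − 74 − 3·39 = -169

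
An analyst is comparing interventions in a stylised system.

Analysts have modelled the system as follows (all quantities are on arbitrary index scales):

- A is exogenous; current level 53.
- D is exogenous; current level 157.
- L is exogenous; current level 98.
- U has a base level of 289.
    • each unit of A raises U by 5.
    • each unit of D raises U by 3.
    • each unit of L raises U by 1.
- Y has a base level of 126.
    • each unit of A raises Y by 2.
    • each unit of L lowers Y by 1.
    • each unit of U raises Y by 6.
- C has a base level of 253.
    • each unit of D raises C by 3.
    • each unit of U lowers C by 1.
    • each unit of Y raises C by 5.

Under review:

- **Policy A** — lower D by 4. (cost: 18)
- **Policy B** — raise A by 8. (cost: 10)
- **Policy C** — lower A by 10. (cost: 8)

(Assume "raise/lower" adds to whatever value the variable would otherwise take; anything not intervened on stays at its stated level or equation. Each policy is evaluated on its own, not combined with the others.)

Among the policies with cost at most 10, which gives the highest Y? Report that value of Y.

Policy B (A + 8):
  A = 53 + 8 = 61
  D = 157
  L = 98
  U = 289 + 5·61 + 3·157 + 98 = 1163
  Y = 126 + 2·61 − 98 + 6·1163 = 7128
Policy C (A − 10):
  A = 53 − 10 = 43
  D = 157
  L = 98
  U = 289 + 5·43 + 3·157 + 98 = 1073
  Y = 126 + 2·43 − 98 + 6·1073 = 6552
Comparing — Policy B: Y=7128, Policy C: Y=6552. Highest is 7128 (Policy B).

7128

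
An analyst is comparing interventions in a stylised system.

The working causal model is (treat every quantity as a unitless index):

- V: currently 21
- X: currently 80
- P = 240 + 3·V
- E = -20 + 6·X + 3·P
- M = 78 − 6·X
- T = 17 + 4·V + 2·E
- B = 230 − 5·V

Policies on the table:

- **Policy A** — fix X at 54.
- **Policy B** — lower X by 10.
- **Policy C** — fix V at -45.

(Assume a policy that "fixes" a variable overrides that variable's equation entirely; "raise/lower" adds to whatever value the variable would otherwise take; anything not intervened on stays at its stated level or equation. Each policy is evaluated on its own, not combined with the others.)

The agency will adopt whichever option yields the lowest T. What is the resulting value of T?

1387

Policy A (X := 54):
  V = 21
  X = 54
  P = 240 + 3·21 = 303
  E = -20 + 6·54 + 3·303 = 1213
  T = 17 + 4·21 + 2·1213 = 2527
Policy B (X − 10):
  V = 21
  X = 80 − 10 = 70
  P = 240 + 3·21 = 303
  E = -20 + 6·70 + 3·303 = 1309
  T = 17 + 4·21 + 2·1309 = 2719
Policy C (V := -45):
  V = -45
  X = 80
  P = 240 + 3·(-45) = 105
  E = -20 + 6·80 + 3·105 = 775
  T = 17 + 4·(-45) + 2·775 = 1387
Comparing — Policy A: T=2527, Policy B: T=2719, Policy C: T=1387. Lowest is 1387 (Policy C).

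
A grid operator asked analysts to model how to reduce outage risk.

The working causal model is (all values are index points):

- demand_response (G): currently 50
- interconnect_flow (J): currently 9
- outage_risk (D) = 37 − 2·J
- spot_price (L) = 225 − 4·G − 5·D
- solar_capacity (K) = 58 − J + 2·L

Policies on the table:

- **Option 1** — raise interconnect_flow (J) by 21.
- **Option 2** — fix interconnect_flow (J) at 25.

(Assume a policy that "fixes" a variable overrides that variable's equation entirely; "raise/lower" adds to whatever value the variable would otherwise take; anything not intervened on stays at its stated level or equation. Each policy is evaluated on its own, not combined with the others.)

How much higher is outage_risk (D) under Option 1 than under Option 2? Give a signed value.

Option 1 (J + 21):
  J = 9 + 21 = 30
  D = 37 − 2·30 = -23
Option 2 (J := 25):
  J = 25
  D = 37 − 2·25 = -13
D: -23 − (-13) = -10

-10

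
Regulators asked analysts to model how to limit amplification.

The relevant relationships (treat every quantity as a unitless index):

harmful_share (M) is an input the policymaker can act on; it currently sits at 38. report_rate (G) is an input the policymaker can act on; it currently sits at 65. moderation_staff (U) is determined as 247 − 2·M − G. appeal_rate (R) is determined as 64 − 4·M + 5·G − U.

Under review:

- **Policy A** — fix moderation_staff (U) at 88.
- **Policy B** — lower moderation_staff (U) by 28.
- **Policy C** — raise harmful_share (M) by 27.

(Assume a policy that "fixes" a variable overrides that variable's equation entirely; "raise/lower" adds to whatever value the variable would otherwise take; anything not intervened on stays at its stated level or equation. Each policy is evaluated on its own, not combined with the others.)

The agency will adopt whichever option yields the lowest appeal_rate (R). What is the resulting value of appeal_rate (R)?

Policy A (U := 88):
  M = 38
  G = 65
  U = 88
  R = 64 − 4·38 + 5·65 − 88 = 149
Policy B (U − 28):
  M = 38
  G = 65
  U = 247 − 2·38 − 65 (−28 from intervention) = 78
  R = 64 − 4·38 + 5·65 − 78 = 159
Policy C (M + 27):
  M = 38 + 27 = 65
  G = 65
  U = 247 − 2·65 − 65 = 52
  R = 64 − 4·65 + 5·65 − 52 = 77
Comparing — Policy A: R=149, Policy B: R=159, Policy C: R=77. Lowest is 77 (Policy C).

77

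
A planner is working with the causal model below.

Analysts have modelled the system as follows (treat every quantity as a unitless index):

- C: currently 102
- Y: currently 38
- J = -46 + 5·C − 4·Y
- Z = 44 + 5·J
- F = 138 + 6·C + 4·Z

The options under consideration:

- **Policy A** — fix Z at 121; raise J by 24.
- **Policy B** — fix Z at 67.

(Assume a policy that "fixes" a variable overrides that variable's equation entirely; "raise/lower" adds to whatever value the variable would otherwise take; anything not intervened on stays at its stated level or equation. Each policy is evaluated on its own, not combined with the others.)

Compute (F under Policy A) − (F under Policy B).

216

Policy A (Z := 121, J + 24):
  C = 102
  Y = 38
  J = -46 + 5·102 − 4·38 (+24 from intervention) = 336
  Z = 121
  F = 138 + 6·102 + 4·121 = 1234
Policy B (Z := 67):
  C = 102
  Y = 38
  J = -46 + 5·102 − 4·38 = 312
  Z = 67
  F = 138 + 6·102 + 4·67 = 1018
F: 1234 − 1018 = 216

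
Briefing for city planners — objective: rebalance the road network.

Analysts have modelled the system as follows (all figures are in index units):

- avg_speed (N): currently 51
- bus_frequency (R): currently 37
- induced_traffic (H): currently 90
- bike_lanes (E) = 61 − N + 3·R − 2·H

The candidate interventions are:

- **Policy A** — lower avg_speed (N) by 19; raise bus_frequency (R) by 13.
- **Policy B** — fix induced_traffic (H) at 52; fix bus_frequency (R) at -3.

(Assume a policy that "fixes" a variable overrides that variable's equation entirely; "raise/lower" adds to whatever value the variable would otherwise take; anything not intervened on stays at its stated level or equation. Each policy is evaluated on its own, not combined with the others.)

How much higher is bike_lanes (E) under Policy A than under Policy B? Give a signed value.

Policy A (N − 19, R + 13):
  N = 51 − 19 = 32
  R = 37 + 13 = 50
  H = 90
  E = 61 − 32 + 3·50 − 2·90 = -1
Policy B (H := 52, R := -3):
  N = 51
  R = -3
  H = 52
  E = 61 − 51 + 3·(-3) − 2·52 = -103
E: -1 − (-103) = 102

102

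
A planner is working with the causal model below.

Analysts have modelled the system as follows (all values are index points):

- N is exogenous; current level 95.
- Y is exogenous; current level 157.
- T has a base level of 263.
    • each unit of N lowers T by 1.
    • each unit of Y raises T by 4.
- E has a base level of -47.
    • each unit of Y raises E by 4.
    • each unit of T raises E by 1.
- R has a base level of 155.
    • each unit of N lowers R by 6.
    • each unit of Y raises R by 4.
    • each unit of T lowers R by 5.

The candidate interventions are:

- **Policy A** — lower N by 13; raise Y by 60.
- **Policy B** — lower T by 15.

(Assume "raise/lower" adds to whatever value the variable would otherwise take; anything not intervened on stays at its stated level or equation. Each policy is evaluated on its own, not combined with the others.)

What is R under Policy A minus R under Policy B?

-1022

Policy A (N − 13, Y + 60):
  N = 95 − 13 = 82
  Y = 157 + 60 = 217
  T = 263 − 82 + 4·217 = 1049
  R = 155 − 6·82 + 4·217 − 5·1049 = -4714
Policy B (T − 15):
  N = 95
  Y = 157
  T = 263 − 95 + 4·157 (−15 from intervention) = 781
  R = 155 − 6·95 + 4·157 − 5·781 = -3692
R: -4714 − (-3692) = -1022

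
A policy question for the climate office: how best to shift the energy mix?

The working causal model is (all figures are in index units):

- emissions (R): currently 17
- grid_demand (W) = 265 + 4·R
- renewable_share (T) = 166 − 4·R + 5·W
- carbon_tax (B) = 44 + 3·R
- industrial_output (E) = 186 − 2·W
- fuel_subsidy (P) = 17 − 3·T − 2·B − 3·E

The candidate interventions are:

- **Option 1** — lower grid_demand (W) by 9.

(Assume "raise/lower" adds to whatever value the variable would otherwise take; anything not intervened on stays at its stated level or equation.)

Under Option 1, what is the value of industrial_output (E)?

Option 1 (W − 9):
  R = 17
  W = 265 + 4·17 (−9 from intervention) = 324
  E = 186 − 2·324 = -462

-462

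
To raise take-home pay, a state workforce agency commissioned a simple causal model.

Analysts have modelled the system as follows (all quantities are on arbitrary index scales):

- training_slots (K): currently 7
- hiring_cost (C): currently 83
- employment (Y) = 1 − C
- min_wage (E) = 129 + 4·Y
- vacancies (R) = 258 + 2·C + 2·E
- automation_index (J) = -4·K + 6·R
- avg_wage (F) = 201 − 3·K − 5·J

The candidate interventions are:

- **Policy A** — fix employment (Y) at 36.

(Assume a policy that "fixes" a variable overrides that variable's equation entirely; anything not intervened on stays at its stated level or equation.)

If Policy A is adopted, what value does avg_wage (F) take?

Policy A (Y := 36):
  K = 7
  C = 83
  Y = 36
  E = 129 + 4·36 = 273
  R = 258 + 2·83 + 2·273 = 970
  J = 0 − 4·7 + 6·970 = 5792
  F = 201 − 3·7 − 5·5792 = -28780

-28780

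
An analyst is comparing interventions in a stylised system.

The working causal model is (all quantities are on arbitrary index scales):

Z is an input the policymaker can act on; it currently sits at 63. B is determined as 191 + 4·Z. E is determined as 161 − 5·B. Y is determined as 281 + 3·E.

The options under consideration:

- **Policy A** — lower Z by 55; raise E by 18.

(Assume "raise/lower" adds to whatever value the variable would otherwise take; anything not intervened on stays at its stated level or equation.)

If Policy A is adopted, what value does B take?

223

Policy A (Z − 55, E + 18):
  Z = 63 − 55 = 8
  B = 191 + 4·8 = 223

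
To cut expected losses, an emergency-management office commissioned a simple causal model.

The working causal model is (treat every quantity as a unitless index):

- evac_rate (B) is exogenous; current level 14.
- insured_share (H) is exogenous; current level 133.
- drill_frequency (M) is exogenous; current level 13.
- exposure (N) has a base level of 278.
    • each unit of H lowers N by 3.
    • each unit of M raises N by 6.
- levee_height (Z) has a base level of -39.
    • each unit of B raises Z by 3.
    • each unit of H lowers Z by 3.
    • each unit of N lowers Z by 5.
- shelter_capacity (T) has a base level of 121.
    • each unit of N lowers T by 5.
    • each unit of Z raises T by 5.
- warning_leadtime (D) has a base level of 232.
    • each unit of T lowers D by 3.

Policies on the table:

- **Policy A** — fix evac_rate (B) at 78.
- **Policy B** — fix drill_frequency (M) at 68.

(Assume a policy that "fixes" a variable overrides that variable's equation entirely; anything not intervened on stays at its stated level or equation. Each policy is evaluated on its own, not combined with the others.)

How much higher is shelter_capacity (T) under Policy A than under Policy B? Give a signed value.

10860

Policy A (B := 78):
  B = 78
  H = 133
  M = 13
  N = 278 − 3·133 + 6·13 = -43
  Z = -39 + 3·78 − 3·133 − 5·(-43) = 11
  T = 121 − 5·(-43) + 5·11 = 391
Policy B (M := 68):
  B = 14
  H = 133
  M = 68
  N = 278 − 3·133 + 6·68 = 287
  Z = -39 + 3·14 − 3·133 − 5·287 = -1831
  T = 121 − 5·287 + 5·(-1831) = -10469
T: 391 − (-10469) = 10860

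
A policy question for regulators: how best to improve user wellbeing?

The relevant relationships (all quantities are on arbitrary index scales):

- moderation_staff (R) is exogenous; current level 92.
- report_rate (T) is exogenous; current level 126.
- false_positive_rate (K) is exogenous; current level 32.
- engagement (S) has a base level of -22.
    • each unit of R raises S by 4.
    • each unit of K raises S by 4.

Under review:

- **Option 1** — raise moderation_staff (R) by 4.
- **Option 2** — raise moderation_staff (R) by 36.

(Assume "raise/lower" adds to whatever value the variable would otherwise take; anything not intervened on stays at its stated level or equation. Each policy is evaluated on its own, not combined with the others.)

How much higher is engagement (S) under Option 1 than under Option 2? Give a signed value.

-128

Option 1 (R + 4):
  R = 92 + 4 = 96
  K = 32
  S = -22 + 4·96 + 4·32 = 490
Option 2 (R + 36):
  R = 92 + 36 = 128
  K = 32
  S = -22 + 4·128 + 4·32 = 618
S: 490 − 618 = -128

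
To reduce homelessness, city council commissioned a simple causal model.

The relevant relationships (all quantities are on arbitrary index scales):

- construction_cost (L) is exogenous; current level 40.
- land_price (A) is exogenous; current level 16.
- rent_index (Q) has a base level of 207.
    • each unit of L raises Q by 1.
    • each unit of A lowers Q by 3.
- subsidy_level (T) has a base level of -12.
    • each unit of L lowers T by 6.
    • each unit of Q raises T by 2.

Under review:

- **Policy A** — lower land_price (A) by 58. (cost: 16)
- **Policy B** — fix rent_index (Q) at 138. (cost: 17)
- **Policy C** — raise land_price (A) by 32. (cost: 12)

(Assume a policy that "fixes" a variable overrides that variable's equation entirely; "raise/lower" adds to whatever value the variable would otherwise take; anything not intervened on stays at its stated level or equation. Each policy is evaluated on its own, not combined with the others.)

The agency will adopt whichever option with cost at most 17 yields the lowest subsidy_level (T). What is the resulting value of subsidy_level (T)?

-46

Policy A (A − 58):
  L = 40
  A = 16 − 58 = -42
  Q = 207 + 40 − 3·(-42) = 373
  T = -12 − 6·40 + 2·373 = 494
Policy B (Q := 138):
  L = 40
  A = 16
  Q = 138
  T = -12 − 6·40 + 2·138 = 24
Policy C (A + 32):
  L = 40
  A = 16 + 32 = 48
  Q = 207 + 40 − 3·48 = 103
  T = -12 − 6·40 + 2·103 = -46
Comparing — Policy A: T=494, Policy B: T=24, Policy C: T=-46. Lowest is -46 (Policy C).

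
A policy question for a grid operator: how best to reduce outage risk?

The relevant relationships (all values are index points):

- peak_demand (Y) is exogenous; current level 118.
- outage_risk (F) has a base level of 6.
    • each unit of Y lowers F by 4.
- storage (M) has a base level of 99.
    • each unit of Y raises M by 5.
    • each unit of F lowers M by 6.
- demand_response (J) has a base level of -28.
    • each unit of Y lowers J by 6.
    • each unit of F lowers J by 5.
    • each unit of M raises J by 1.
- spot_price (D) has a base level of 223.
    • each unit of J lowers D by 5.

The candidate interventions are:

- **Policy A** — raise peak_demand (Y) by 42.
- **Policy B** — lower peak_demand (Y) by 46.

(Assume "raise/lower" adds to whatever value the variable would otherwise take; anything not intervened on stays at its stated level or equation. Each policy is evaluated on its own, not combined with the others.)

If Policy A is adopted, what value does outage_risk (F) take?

-634

Policy A (Y + 42):
  Y = 118 + 42 = 160
  F = 6 − 4·160 = -634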